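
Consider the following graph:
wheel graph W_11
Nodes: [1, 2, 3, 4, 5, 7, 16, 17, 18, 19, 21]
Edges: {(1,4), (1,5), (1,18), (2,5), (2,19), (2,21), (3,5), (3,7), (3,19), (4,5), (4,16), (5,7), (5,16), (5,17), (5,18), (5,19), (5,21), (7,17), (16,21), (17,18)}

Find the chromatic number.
χ(G) = 3

Clique number ω(G) = 3 (lower bound: χ ≥ ω).
The clique on [1, 5, 18] has size 3, forcing χ ≥ 3, and the coloring below uses 3 colors, so χ(G) = 3.
A valid 3-coloring: color 1: [5]; color 2: [1, 2, 3, 16, 17]; color 3: [4, 7, 18, 19, 21].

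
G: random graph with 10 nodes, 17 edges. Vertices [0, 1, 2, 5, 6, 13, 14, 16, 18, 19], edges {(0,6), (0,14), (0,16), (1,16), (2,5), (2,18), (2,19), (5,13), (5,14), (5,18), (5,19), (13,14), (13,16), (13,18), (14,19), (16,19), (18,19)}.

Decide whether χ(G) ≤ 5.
Yes, G is 5-colorable

A valid 5-coloring: color 1: [0, 1, 13, 19]; color 2: [5, 6, 16]; color 3: [14, 18]; color 4: [2].
(χ(G) = 4 ≤ 5.)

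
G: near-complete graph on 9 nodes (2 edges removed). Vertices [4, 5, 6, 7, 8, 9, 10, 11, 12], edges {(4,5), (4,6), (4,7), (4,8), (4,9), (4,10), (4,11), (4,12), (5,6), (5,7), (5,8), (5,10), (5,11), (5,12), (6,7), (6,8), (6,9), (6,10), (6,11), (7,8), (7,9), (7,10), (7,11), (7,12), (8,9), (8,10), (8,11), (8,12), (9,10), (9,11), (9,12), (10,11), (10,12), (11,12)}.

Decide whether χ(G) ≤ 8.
A valid 8-coloring: color 1: [11]; color 2: [4]; color 3: [10]; color 4: [7]; color 5: [8]; color 6: [6, 12]; color 7: [5, 9].
(χ(G) = 7 ≤ 8.)

Yes, G is 8-colorable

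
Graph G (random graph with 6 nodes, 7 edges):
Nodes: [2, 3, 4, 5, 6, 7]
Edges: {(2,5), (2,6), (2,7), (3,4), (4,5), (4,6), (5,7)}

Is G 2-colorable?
No, G is not 2-colorable

The clique on vertices [2, 5, 7] has size 3 > 2, so it alone needs 3 colors.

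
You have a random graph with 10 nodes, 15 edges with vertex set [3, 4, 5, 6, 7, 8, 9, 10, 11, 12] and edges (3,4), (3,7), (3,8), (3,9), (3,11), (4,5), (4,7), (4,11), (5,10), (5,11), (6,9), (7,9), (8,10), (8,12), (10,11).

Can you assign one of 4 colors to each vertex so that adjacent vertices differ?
Yes, G is 4-colorable

A valid 4-coloring: color 1: [3, 5, 6, 12]; color 2: [4, 9, 10]; color 3: [7, 8, 11].
(χ(G) = 3 ≤ 4.)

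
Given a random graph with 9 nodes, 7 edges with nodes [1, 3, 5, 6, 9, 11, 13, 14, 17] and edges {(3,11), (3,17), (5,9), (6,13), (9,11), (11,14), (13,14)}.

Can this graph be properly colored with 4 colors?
Yes, G is 4-colorable

A valid 4-coloring: color 1: [1, 5, 11, 13, 17]; color 2: [3, 6, 9, 14].
(χ(G) = 2 ≤ 4.)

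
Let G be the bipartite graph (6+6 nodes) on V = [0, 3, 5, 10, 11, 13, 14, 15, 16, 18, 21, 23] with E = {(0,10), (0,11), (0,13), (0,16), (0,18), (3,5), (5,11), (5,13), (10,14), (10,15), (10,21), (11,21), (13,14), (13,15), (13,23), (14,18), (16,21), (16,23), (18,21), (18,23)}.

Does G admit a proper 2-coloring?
Yes, G is 2-colorable

A valid 2-coloring: color 1: [3, 10, 11, 13, 16, 18]; color 2: [0, 5, 14, 15, 21, 23].
(χ(G) = 2 ≤ 2.)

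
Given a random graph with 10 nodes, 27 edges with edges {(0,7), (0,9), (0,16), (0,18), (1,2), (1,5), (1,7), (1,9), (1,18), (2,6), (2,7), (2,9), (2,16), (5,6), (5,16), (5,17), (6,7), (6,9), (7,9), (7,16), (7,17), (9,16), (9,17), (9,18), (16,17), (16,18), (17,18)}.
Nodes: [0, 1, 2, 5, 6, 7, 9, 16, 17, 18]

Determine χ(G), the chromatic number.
χ(G) = 4

Clique number ω(G) = 4 (lower bound: χ ≥ ω).
The clique on [0, 9, 16, 18] has size 4, forcing χ ≥ 4, and the coloring below uses 4 colors, so χ(G) = 4.
A valid 4-coloring: color 1: [5, 9]; color 2: [7, 18]; color 3: [1, 6, 16]; color 4: [0, 2, 17].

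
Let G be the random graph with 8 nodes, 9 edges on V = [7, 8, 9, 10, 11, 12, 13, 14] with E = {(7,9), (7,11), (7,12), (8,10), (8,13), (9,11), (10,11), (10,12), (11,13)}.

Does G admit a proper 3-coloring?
A valid 3-coloring: color 1: [8, 11, 12, 14]; color 2: [7, 10, 13]; color 3: [9].
(χ(G) = 3 ≤ 3.)

Yes, G is 3-colorable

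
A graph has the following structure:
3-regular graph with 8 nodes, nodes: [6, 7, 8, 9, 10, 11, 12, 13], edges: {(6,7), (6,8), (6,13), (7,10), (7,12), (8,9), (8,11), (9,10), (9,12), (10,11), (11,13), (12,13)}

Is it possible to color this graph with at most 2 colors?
Odd cycle [7, 12, 9, 8, 6] needs 3 colors (χ ≥ 3).
Hence χ(G) ≥ 3 > 2, so no proper 2-coloring exists.

No, G is not 2-colorable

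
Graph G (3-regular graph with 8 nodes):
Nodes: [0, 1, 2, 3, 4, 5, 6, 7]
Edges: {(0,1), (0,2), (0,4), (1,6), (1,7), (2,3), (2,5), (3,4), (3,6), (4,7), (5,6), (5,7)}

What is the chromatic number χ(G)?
χ(G) = 3

Clique number ω(G) = 2 (lower bound: χ ≥ ω).
Odd cycle [7, 4, 3, 2, 5] needs 3 colors (χ ≥ 3).
The coloring below uses 3 colors, so χ(G) = 3.
A valid 3-coloring: color 1: [1, 2, 4]; color 2: [0, 6, 7]; color 3: [3, 5].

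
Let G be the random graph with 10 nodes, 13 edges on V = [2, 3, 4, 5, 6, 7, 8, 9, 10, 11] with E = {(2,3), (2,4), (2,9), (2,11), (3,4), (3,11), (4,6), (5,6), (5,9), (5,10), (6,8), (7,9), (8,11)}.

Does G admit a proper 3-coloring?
A valid 3-coloring: color 1: [2, 5, 7, 8]; color 2: [4, 9, 10, 11]; color 3: [3, 6].
(χ(G) = 3 ≤ 3.)

Yes, G is 3-colorable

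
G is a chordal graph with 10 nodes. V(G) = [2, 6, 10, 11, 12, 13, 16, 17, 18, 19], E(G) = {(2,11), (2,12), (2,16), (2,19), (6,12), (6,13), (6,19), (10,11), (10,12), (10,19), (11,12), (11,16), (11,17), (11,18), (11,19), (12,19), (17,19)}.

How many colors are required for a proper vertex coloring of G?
χ(G) = 4

Clique number ω(G) = 4 (lower bound: χ ≥ ω).
The clique on [2, 11, 12, 19] has size 4, forcing χ ≥ 4, and the coloring below uses 4 colors, so χ(G) = 4.
A valid 4-coloring: color 1: [6, 11]; color 2: [13, 16, 18, 19]; color 3: [12, 17]; color 4: [2, 10].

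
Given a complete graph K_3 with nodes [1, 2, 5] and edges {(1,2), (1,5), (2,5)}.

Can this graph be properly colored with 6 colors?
Yes, G is 6-colorable

A valid 6-coloring: color 1: [2]; color 2: [5]; color 3: [1].
(χ(G) = 3 ≤ 6.)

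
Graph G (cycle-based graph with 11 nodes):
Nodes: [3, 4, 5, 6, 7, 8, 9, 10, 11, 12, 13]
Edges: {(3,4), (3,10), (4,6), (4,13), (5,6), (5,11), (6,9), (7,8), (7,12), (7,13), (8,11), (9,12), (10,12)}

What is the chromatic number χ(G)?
χ(G) = 3

Clique number ω(G) = 2 (lower bound: χ ≥ ω).
Odd cycle [11, 8, 7, 13, 4, 6, 5] needs 3 colors (χ ≥ 3).
The coloring below uses 3 colors, so χ(G) = 3.
A valid 3-coloring: color 1: [3, 6, 8, 12, 13]; color 2: [4, 7, 9, 10, 11]; color 3: [5].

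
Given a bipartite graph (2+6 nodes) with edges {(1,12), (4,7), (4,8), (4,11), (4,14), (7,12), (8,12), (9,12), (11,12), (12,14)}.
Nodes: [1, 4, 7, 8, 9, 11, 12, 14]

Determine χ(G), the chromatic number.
χ(G) = 2

Clique number ω(G) = 2 (lower bound: χ ≥ ω).
The graph is bipartite (no odd cycle), so 2 colors suffice: χ(G) = 2.
A valid 2-coloring: color 1: [4, 12]; color 2: [1, 7, 8, 9, 11, 14].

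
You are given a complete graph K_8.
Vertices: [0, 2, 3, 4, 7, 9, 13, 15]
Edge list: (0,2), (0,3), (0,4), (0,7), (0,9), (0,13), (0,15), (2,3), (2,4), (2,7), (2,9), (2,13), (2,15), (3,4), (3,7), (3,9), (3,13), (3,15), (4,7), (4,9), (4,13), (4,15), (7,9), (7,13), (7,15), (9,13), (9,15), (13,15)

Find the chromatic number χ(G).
Clique number ω(G) = 8 (lower bound: χ ≥ ω).
The clique on [0, 2, 3, 4, 7, 9, 13, 15] has size 8, forcing χ ≥ 8, and the coloring below uses 8 colors, so χ(G) = 8.
A valid 8-coloring: color 1: [0]; color 2: [4]; color 3: [3]; color 4: [13]; color 5: [9]; color 6: [7]; color 7: [2]; color 8: [15].

χ(G) = 8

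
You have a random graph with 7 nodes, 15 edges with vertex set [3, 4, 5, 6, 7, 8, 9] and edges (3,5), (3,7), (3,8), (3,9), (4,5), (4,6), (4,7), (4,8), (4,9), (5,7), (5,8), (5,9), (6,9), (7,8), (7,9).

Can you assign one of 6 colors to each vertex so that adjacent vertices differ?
Yes, G is 6-colorable

A valid 6-coloring: color 1: [6, 7]; color 2: [3, 4]; color 3: [8, 9]; color 4: [5].
(χ(G) = 4 ≤ 6.)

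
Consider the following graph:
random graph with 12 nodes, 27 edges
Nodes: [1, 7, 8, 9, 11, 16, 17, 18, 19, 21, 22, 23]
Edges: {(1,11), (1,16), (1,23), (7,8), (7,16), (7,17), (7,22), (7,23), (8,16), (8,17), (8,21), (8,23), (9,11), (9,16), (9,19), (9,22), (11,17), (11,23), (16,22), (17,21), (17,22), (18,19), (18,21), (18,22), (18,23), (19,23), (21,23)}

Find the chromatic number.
Clique number ω(G) = 3 (lower bound: χ ≥ ω).
Suppose a proper 3-coloring c exists. The clique [1, 11, 23] takes 3 distinct colors; by symmetry let c(1) = 1, c(11) = 2, c(23) = 3.
- Vertex 7: neighbors [23] already have colors [3]; try each remaining color.
- Case c(7) = 1:
  - Vertex 8: neighbors [7, 23] already have colors [1, 3] ⇒ c(8) = 2.
  - Vertex 16: neighbors [1, 8] already have colors [1, 2] ⇒ c(16) = 3.
  - Vertex 22: neighbors [7, 16] already have colors [1, 3] ⇒ c(22) = 2.
  - Vertex 18: neighbors [22, 23] already have colors [2, 3] ⇒ c(18) = 1.
  - Vertex 21: neighbors [18, 8, 23] already have colors [1, 2, 3] — all 3 colors blocked. Contradiction.
- Case c(7) = 2:
  - Vertex 8: neighbors [7, 23] already have colors [2, 3] ⇒ c(8) = 1.
  - Vertex 16: neighbors [1, 7] already have colors [1, 2] ⇒ c(16) = 3.
  - Vertex 22: neighbors [7, 16] already have colors [2, 3] ⇒ c(22) = 1.
  - Vertex 9: neighbors [22, 11, 16] already have colors [1, 2, 3] — all 3 colors blocked. Contradiction.
Every case ends in a contradiction, so G has no proper 3-coloring (χ ≥ 4).
The coloring below uses 4 colors, so χ(G) = 4.
A valid 4-coloring: color 1: [16, 17, 23]; color 2: [8, 11, 19, 22]; color 3: [1, 7, 9, 18]; color 4: [21].

χ(G) = 4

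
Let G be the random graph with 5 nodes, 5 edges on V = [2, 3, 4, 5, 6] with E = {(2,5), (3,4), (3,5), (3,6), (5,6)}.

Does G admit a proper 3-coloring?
A valid 3-coloring: color 1: [4, 5]; color 2: [2, 3]; color 3: [6].
(χ(G) = 3 ≤ 3.)

Yes, G is 3-colorable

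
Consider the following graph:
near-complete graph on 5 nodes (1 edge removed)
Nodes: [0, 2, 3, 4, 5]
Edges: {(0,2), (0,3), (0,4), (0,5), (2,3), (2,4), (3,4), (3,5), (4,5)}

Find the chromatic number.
Clique number ω(G) = 4 (lower bound: χ ≥ ω).
The clique on [0, 2, 3, 4] has size 4, forcing χ ≥ 4, and the coloring below uses 4 colors, so χ(G) = 4.
A valid 4-coloring: color 1: [3]; color 2: [0]; color 3: [4]; color 4: [2, 5].

χ(G) = 4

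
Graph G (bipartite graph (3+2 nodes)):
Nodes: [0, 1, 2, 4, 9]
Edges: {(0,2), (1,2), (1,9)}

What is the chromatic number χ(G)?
χ(G) = 2

Clique number ω(G) = 2 (lower bound: χ ≥ ω).
The graph is bipartite (no odd cycle), so 2 colors suffice: χ(G) = 2.
A valid 2-coloring: color 1: [2, 4, 9]; color 2: [0, 1].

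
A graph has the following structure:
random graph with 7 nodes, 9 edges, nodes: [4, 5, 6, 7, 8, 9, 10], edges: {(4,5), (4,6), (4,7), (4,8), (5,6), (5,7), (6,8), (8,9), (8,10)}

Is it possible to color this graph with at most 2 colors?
The clique on vertices [4, 6, 8] has size 3 > 2, so it alone needs 3 colors.

No, G is not 2-colorable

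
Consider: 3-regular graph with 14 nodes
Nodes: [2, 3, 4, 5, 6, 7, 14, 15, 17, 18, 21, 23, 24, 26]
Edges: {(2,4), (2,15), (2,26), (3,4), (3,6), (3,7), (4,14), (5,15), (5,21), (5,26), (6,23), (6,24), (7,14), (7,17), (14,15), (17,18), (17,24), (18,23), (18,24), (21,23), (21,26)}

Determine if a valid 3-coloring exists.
A valid 3-coloring: color 1: [4, 6, 15, 17, 26]; color 2: [2, 3, 5, 14, 23, 24]; color 3: [7, 18, 21].
(χ(G) = 3 ≤ 3.)

Yes, G is 3-colorable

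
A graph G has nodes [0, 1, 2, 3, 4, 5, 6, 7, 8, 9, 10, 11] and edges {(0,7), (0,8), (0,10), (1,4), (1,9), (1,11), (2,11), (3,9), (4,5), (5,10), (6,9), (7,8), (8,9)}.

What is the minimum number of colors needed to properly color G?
χ(G) = 3

Clique number ω(G) = 3 (lower bound: χ ≥ ω).
The clique on [0, 7, 8] has size 3, forcing χ ≥ 3, and the coloring below uses 3 colors, so χ(G) = 3.
A valid 3-coloring: color 1: [0, 5, 9, 11]; color 2: [1, 2, 3, 6, 8, 10]; color 3: [4, 7].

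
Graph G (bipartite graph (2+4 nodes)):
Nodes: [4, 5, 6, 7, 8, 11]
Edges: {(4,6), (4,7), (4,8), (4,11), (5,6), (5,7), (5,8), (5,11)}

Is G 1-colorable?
Edge (4,8) forces its endpoints to differ, so 1 color is not enough.

No, G is not 1-colorable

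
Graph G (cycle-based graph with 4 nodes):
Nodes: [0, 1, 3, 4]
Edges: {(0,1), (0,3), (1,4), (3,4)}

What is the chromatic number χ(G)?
χ(G) = 2

Clique number ω(G) = 2 (lower bound: χ ≥ ω).
The graph is bipartite (no odd cycle), so 2 colors suffice: χ(G) = 2.
A valid 2-coloring: color 1: [0, 4]; color 2: [1, 3].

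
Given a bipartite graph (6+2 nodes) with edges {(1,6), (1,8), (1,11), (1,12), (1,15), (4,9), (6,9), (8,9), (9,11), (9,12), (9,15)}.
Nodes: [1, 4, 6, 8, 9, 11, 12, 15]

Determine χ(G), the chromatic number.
χ(G) = 2

Clique number ω(G) = 2 (lower bound: χ ≥ ω).
The graph is bipartite (no odd cycle), so 2 colors suffice: χ(G) = 2.
A valid 2-coloring: color 1: [1, 9]; color 2: [4, 6, 8, 11, 12, 15].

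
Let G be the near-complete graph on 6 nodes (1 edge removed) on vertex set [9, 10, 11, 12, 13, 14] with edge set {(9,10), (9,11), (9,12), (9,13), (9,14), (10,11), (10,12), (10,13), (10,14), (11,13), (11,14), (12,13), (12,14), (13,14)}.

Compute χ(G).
Clique number ω(G) = 5 (lower bound: χ ≥ ω).
The clique on [9, 10, 11, 13, 14] has size 5, forcing χ ≥ 5, and the coloring below uses 5 colors, so χ(G) = 5.
A valid 5-coloring: color 1: [14]; color 2: [9]; color 3: [10]; color 4: [13]; color 5: [11, 12].

χ(G) = 5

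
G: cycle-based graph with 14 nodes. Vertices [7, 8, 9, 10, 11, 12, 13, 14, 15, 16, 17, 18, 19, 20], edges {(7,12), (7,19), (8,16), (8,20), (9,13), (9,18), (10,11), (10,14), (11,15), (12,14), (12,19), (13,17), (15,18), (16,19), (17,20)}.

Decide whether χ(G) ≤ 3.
Yes, G is 3-colorable

A valid 3-coloring: color 1: [8, 11, 13, 14, 18, 19]; color 2: [9, 10, 12, 15, 16, 17]; color 3: [7, 20].
(χ(G) = 3 ≤ 3.)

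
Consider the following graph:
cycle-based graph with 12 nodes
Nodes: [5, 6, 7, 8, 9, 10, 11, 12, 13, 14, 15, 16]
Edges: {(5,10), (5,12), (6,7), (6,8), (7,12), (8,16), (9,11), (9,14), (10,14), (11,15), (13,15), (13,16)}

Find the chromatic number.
Clique number ω(G) = 2 (lower bound: χ ≥ ω).
The graph is bipartite (no odd cycle), so 2 colors suffice: χ(G) = 2.
A valid 2-coloring: color 1: [6, 9, 10, 12, 15, 16]; color 2: [5, 7, 8, 11, 13, 14].

χ(G) = 2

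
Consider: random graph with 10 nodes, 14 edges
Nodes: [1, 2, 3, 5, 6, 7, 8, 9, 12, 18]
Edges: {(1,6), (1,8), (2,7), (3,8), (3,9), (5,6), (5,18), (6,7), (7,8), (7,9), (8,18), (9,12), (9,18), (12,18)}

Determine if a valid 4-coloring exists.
Yes, G is 4-colorable

A valid 4-coloring: color 1: [2, 6, 8, 9]; color 2: [1, 3, 7, 18]; color 3: [5, 12].
(χ(G) = 3 ≤ 4.)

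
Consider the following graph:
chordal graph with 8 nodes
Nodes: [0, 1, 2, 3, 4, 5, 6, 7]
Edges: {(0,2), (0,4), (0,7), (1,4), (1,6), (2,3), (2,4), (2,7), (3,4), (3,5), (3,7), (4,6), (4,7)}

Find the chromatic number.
χ(G) = 4

Clique number ω(G) = 4 (lower bound: χ ≥ ω).
The clique on [0, 2, 4, 7] has size 4, forcing χ ≥ 4, and the coloring below uses 4 colors, so χ(G) = 4.
A valid 4-coloring: color 1: [4, 5]; color 2: [1, 7]; color 3: [2, 6]; color 4: [0, 3].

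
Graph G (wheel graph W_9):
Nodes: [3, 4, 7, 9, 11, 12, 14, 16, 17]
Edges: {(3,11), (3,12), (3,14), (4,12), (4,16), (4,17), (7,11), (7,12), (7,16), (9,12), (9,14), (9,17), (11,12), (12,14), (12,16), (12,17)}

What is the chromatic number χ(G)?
χ(G) = 3

Clique number ω(G) = 3 (lower bound: χ ≥ ω).
The clique on [3, 11, 12] has size 3, forcing χ ≥ 3, and the coloring below uses 3 colors, so χ(G) = 3.
A valid 3-coloring: color 1: [12]; color 2: [11, 14, 16, 17]; color 3: [3, 4, 7, 9].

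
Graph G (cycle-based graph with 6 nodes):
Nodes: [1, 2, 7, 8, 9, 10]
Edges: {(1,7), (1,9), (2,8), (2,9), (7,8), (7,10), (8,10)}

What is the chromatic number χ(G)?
χ(G) = 3

Clique number ω(G) = 3 (lower bound: χ ≥ ω).
The clique on [7, 8, 10] has size 3, forcing χ ≥ 3, and the coloring below uses 3 colors, so χ(G) = 3.
A valid 3-coloring: color 1: [8, 9]; color 2: [2, 7]; color 3: [1, 10].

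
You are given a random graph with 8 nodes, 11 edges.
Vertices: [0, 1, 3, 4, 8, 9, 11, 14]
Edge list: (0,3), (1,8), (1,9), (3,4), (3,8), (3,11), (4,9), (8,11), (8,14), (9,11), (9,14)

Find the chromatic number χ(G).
χ(G) = 3

Clique number ω(G) = 3 (lower bound: χ ≥ ω).
The clique on [3, 8, 11] has size 3, forcing χ ≥ 3, and the coloring below uses 3 colors, so χ(G) = 3.
A valid 3-coloring: color 1: [0, 8, 9]; color 2: [1, 4, 11, 14]; color 3: [3].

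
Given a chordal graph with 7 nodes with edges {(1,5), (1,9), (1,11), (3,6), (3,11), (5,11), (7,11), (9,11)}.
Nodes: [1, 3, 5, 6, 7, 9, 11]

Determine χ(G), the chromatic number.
χ(G) = 3

Clique number ω(G) = 3 (lower bound: χ ≥ ω).
The clique on [1, 9, 11] has size 3, forcing χ ≥ 3, and the coloring below uses 3 colors, so χ(G) = 3.
A valid 3-coloring: color 1: [6, 11]; color 2: [1, 3, 7]; color 3: [5, 9].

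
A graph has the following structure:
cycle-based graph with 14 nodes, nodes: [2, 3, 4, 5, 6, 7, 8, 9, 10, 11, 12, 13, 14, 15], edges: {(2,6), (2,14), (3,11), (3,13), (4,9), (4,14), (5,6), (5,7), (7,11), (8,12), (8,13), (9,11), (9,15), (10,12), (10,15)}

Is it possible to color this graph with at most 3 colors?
A valid 3-coloring: color 1: [3, 6, 7, 8, 9, 10, 14]; color 2: [2, 4, 5, 11, 12, 13, 15].
(χ(G) = 2 ≤ 3.)

Yes, G is 3-colorable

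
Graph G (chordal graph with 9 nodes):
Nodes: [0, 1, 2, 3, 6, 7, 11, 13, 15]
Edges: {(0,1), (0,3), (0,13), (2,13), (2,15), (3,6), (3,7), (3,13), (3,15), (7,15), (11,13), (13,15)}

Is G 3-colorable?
A valid 3-coloring: color 1: [1, 2, 3, 11]; color 2: [6, 7, 13]; color 3: [0, 15].
(χ(G) = 3 ≤ 3.)

Yes, G is 3-colorable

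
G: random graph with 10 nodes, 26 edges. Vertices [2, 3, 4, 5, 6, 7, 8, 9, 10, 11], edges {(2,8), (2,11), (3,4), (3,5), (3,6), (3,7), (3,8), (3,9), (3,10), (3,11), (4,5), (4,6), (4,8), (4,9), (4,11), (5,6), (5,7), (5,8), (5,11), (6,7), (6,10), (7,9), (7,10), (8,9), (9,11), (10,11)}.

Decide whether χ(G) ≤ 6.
A valid 6-coloring: color 1: [2, 3]; color 2: [5, 9, 10]; color 3: [4, 7]; color 4: [6, 8, 11].
(χ(G) = 4 ≤ 6.)

Yes, G is 6-colorable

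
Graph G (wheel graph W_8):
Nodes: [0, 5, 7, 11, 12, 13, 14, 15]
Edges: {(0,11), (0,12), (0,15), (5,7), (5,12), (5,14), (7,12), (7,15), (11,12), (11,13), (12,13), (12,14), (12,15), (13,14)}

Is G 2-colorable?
The clique on vertices [0, 11, 12] has size 3 > 2, so it alone needs 3 colors.

No, G is not 2-colorable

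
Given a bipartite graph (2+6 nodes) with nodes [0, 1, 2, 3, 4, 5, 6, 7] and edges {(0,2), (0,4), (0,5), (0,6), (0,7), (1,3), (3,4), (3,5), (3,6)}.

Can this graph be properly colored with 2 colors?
A valid 2-coloring: color 1: [0, 3]; color 2: [1, 2, 4, 5, 6, 7].
(χ(G) = 2 ≤ 2.)

Yes, G is 2-colorable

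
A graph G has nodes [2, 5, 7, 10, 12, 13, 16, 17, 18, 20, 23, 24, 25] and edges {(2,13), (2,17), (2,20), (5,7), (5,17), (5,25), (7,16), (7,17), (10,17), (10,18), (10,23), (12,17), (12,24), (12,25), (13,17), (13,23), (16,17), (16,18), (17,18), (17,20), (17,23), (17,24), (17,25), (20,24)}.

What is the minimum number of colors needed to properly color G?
χ(G) = 3

Clique number ω(G) = 3 (lower bound: χ ≥ ω).
The clique on [2, 17, 20] has size 3, forcing χ ≥ 3, and the coloring below uses 3 colors, so χ(G) = 3.
A valid 3-coloring: color 1: [17]; color 2: [2, 7, 18, 23, 24, 25]; color 3: [5, 10, 12, 13, 16, 20].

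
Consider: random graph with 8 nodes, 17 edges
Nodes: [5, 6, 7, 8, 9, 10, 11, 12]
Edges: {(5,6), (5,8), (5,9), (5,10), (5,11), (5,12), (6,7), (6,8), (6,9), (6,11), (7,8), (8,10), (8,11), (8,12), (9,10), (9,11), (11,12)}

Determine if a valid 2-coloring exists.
No, G is not 2-colorable

The clique on vertices [5, 8, 11, 12] has size 4 > 2, so it alone needs 4 colors.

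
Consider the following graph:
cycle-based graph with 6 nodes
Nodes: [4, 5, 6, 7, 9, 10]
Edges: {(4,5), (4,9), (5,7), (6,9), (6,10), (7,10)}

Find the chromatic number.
χ(G) = 2

Clique number ω(G) = 2 (lower bound: χ ≥ ω).
The graph is bipartite (no odd cycle), so 2 colors suffice: χ(G) = 2.
A valid 2-coloring: color 1: [4, 6, 7]; color 2: [5, 9, 10].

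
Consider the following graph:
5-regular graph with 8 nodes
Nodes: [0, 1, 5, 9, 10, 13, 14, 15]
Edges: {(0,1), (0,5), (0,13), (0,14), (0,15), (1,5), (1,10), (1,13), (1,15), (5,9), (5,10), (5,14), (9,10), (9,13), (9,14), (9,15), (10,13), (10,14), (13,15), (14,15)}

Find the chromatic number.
Clique number ω(G) = 4 (lower bound: χ ≥ ω).
The clique on [0, 1, 13, 15] has size 4, forcing χ ≥ 4, and the coloring below uses 4 colors, so χ(G) = 4.
A valid 4-coloring: color 1: [0, 10]; color 2: [1, 9]; color 3: [5, 15]; color 4: [13, 14].

χ(G) = 4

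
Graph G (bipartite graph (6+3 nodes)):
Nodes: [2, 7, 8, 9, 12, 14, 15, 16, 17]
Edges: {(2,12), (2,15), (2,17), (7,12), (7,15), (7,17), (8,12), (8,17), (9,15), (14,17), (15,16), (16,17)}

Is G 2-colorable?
A valid 2-coloring: color 1: [12, 15, 17]; color 2: [2, 7, 8, 9, 14, 16].
(χ(G) = 2 ≤ 2.)

Yes, G is 2-colorable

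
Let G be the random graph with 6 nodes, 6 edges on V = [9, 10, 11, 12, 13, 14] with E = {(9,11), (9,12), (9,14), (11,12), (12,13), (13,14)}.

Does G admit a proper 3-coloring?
Yes, G is 3-colorable

A valid 3-coloring: color 1: [9, 10, 13]; color 2: [12, 14]; color 3: [11].
(χ(G) = 3 ≤ 3.)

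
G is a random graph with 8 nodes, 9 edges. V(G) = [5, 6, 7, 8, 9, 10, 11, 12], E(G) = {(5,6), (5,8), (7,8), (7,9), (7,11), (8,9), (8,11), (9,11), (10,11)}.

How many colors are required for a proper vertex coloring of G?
Clique number ω(G) = 4 (lower bound: χ ≥ ω).
The clique on [7, 8, 9, 11] has size 4, forcing χ ≥ 4, and the coloring below uses 4 colors, so χ(G) = 4.
A valid 4-coloring: color 1: [5, 11, 12]; color 2: [6, 8, 10]; color 3: [9]; color 4: [7].

χ(G) = 4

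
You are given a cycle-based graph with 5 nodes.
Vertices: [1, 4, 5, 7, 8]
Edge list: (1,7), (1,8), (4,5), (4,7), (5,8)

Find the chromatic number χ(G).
χ(G) = 3

Clique number ω(G) = 2 (lower bound: χ ≥ ω).
Odd cycle [5, 4, 7, 1, 8] needs 3 colors (χ ≥ 3).
The coloring below uses 3 colors, so χ(G) = 3.
A valid 3-coloring: color 1: [1, 5]; color 2: [4, 8]; color 3: [7].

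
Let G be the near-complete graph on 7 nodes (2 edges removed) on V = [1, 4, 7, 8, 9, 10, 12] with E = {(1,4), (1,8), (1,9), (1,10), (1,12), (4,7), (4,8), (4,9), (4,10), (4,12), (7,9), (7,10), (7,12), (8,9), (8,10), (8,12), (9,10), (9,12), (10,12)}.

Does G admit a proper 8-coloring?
Yes, G is 8-colorable

A valid 8-coloring: color 1: [10]; color 2: [9]; color 3: [4]; color 4: [12]; color 5: [1, 7]; color 6: [8].
(χ(G) = 6 ≤ 8.)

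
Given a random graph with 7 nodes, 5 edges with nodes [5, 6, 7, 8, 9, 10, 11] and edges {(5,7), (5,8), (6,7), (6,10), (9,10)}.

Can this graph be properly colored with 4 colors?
A valid 4-coloring: color 1: [5, 6, 9, 11]; color 2: [7, 8, 10].
(χ(G) = 2 ≤ 4.)

Yes, G is 4-colorable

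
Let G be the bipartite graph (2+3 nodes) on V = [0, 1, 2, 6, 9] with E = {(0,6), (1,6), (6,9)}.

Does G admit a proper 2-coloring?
Yes, G is 2-colorable

A valid 2-coloring: color 1: [2, 6]; color 2: [0, 1, 9].
(χ(G) = 2 ≤ 2.)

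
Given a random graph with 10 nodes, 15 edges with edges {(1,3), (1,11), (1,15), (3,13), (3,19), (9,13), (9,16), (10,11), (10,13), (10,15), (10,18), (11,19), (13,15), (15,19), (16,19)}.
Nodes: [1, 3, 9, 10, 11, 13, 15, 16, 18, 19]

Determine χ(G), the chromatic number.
Clique number ω(G) = 3 (lower bound: χ ≥ ω).
The clique on [10, 13, 15] has size 3, forcing χ ≥ 3, and the coloring below uses 3 colors, so χ(G) = 3.
A valid 3-coloring: color 1: [3, 11, 15, 16, 18]; color 2: [1, 13, 19]; color 3: [9, 10].

χ(G) = 3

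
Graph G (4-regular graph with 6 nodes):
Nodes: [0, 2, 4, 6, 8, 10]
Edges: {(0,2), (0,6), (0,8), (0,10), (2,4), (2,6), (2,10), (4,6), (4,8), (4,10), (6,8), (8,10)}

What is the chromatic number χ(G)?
Clique number ω(G) = 3 (lower bound: χ ≥ ω).
The clique on [0, 8, 10] has size 3, forcing χ ≥ 3, and the coloring below uses 3 colors, so χ(G) = 3.
A valid 3-coloring: color 1: [2, 8]; color 2: [0, 4]; color 3: [6, 10].

χ(G) = 3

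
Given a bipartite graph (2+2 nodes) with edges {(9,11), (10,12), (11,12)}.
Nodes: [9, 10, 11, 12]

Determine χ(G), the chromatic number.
χ(G) = 2

Clique number ω(G) = 2 (lower bound: χ ≥ ω).
The graph is bipartite (no odd cycle), so 2 colors suffice: χ(G) = 2.
A valid 2-coloring: color 1: [9, 12]; color 2: [10, 11].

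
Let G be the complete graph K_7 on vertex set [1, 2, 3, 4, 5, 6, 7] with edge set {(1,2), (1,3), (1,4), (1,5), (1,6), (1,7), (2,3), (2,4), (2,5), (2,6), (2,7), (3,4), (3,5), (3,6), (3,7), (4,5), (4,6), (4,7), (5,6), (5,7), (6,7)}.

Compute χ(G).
Clique number ω(G) = 7 (lower bound: χ ≥ ω).
The clique on [1, 2, 3, 4, 5, 6, 7] has size 7, forcing χ ≥ 7, and the coloring below uses 7 colors, so χ(G) = 7.
A valid 7-coloring: color 1: [1]; color 2: [2]; color 3: [4]; color 4: [3]; color 5: [5]; color 6: [7]; color 7: [6].

χ(G) = 7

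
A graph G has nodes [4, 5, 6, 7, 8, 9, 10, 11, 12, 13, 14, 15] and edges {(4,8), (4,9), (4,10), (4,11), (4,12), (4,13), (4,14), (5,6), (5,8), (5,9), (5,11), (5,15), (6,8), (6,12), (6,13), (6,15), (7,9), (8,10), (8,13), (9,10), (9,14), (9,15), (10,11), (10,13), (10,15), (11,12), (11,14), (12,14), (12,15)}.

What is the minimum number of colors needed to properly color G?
χ(G) = 4

Clique number ω(G) = 4 (lower bound: χ ≥ ω).
The clique on [4, 8, 10, 13] has size 4, forcing χ ≥ 4, and the coloring below uses 4 colors, so χ(G) = 4.
A valid 4-coloring: color 1: [4, 7, 15]; color 2: [6, 10, 14]; color 3: [8, 9, 11]; color 4: [5, 12, 13].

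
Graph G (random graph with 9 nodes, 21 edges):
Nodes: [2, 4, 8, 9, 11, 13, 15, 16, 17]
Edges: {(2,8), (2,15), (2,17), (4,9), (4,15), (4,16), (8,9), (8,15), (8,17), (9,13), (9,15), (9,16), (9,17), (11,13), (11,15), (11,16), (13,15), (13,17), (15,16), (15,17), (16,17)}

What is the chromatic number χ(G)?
Clique number ω(G) = 4 (lower bound: χ ≥ ω).
The clique on [8, 9, 15, 17] has size 4, forcing χ ≥ 4, and the coloring below uses 4 colors, so χ(G) = 4.
A valid 4-coloring: color 1: [15]; color 2: [2, 9, 11]; color 3: [4, 17]; color 4: [8, 13, 16].

χ(G) = 4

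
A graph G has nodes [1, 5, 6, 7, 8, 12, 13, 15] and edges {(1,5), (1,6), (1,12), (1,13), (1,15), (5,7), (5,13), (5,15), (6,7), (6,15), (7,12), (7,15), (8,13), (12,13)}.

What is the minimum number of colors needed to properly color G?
Clique number ω(G) = 3 (lower bound: χ ≥ ω).
The clique on [1, 12, 13] has size 3, forcing χ ≥ 3, and the coloring below uses 3 colors, so χ(G) = 3.
A valid 3-coloring: color 1: [1, 7, 8]; color 2: [5, 6, 12]; color 3: [13, 15].

χ(G) = 3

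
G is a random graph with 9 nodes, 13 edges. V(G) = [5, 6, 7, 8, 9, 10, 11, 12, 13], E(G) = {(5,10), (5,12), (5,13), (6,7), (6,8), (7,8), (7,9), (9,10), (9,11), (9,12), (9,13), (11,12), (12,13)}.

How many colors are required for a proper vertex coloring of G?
Clique number ω(G) = 3 (lower bound: χ ≥ ω).
The clique on [6, 7, 8] has size 3, forcing χ ≥ 3, and the coloring below uses 3 colors, so χ(G) = 3.
A valid 3-coloring: color 1: [5, 8, 9]; color 2: [7, 10, 12]; color 3: [6, 11, 13].

χ(G) = 3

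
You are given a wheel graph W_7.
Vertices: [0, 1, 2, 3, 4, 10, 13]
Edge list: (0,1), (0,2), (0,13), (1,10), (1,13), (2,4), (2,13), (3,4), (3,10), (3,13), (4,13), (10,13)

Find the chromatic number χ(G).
Clique number ω(G) = 3 (lower bound: χ ≥ ω).
The clique on [0, 1, 13] has size 3, forcing χ ≥ 3, and the coloring below uses 3 colors, so χ(G) = 3.
A valid 3-coloring: color 1: [13]; color 2: [1, 2, 3]; color 3: [0, 4, 10].

χ(G) = 3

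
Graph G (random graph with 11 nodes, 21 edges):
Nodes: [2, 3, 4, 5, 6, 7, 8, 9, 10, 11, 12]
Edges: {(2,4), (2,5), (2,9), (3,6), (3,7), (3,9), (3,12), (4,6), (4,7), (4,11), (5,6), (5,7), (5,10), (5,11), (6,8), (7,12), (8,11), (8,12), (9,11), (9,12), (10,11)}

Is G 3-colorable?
Yes, G is 3-colorable

A valid 3-coloring: color 1: [3, 4, 5, 8]; color 2: [2, 6, 11, 12]; color 3: [7, 9, 10].
(χ(G) = 3 ≤ 3.)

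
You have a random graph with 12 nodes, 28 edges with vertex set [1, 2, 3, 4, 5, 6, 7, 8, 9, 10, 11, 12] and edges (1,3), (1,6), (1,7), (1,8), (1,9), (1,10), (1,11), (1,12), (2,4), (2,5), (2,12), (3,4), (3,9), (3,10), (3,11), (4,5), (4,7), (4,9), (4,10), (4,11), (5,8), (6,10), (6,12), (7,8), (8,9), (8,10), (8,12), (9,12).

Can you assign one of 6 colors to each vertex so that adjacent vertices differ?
Yes, G is 6-colorable

A valid 6-coloring: color 1: [1, 4]; color 2: [2, 3, 6, 8]; color 3: [5, 7, 10, 11, 12]; color 4: [9].
(χ(G) = 4 ≤ 6.)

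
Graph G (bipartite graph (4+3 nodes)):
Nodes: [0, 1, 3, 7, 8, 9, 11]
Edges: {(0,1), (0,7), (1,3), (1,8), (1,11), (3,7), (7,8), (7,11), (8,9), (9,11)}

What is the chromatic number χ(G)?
χ(G) = 2

Clique number ω(G) = 2 (lower bound: χ ≥ ω).
The graph is bipartite (no odd cycle), so 2 colors suffice: χ(G) = 2.
A valid 2-coloring: color 1: [1, 7, 9]; color 2: [0, 3, 8, 11].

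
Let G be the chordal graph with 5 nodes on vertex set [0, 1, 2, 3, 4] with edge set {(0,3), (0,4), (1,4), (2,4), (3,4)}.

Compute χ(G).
Clique number ω(G) = 3 (lower bound: χ ≥ ω).
The clique on [0, 3, 4] has size 3, forcing χ ≥ 3, and the coloring below uses 3 colors, so χ(G) = 3.
A valid 3-coloring: color 1: [4]; color 2: [0, 1, 2]; color 3: [3].

χ(G) = 3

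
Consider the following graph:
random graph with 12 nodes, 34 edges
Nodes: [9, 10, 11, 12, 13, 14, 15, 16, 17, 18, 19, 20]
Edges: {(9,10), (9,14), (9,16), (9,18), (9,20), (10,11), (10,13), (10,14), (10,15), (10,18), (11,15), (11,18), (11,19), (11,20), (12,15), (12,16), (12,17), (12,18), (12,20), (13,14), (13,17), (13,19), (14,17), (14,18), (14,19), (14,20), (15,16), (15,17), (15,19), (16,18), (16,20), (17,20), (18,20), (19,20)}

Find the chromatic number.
Clique number ω(G) = 4 (lower bound: χ ≥ ω).
Suppose a proper 4-coloring c exists. The clique [9, 10, 14, 18] takes 4 distinct colors; by symmetry let c(9) = 1, c(10) = 2, c(14) = 3, c(18) = 4.
- Vertex 20: neighbors [9, 14, 18] already have colors [1, 3, 4] ⇒ c(20) = 2.
- Vertex 16: neighbors [9, 20, 18] already have colors [1, 2, 4] ⇒ c(16) = 3.
- Vertex 12: neighbors [20, 16, 18] already have colors [2, 3, 4] ⇒ c(12) = 1.
- Vertex 15: neighbors [12, 10, 16] already have colors [1, 2, 3] ⇒ c(15) = 4.
- Vertex 17: neighbors [12, 20, 14, 15] already have colors [1, 2, 3, 4] — all 4 colors blocked. Contradiction.
The forced assignments end in a contradiction, so G has no proper 4-coloring (χ ≥ 5).
The coloring below uses 5 colors, so χ(G) = 5.
A valid 5-coloring: color 1: [10, 20]; color 2: [13, 15, 18]; color 3: [11, 14, 16]; color 4: [9, 12, 19]; color 5: [17].

χ(G) = 5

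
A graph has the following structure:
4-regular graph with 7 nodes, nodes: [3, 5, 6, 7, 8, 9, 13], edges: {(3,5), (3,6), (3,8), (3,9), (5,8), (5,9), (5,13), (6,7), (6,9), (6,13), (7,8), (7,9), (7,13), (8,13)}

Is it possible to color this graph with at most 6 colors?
A valid 6-coloring: color 1: [3, 13]; color 2: [5, 7]; color 3: [8, 9]; color 4: [6].
(χ(G) = 4 ≤ 6.)

Yes, G is 6-colorable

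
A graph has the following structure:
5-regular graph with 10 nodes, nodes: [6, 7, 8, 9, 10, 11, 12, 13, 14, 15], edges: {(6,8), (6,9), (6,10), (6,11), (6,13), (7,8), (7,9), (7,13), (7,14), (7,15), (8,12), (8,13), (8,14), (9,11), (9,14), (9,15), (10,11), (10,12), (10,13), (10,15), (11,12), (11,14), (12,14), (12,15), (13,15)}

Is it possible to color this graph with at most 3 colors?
Odd cycle [13, 15, 9, 14, 8] needs 3 colors (χ ≥ 3).
Vertex 7 is adjacent to every vertex of [8, 9, 13, 14, 15], which already need 3 colors among themselves, so 7 needs a new color (χ ≥ 4).
Hence χ(G) ≥ 4 > 3, so no proper 3-coloring exists.

No, G is not 3-colorable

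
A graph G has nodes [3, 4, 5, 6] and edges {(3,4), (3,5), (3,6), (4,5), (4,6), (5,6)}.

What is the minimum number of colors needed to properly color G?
Clique number ω(G) = 4 (lower bound: χ ≥ ω).
The clique on [3, 4, 5, 6] has size 4, forcing χ ≥ 4, and the coloring below uses 4 colors, so χ(G) = 4.
A valid 4-coloring: color 1: [6]; color 2: [5]; color 3: [4]; color 4: [3].

χ(G) = 4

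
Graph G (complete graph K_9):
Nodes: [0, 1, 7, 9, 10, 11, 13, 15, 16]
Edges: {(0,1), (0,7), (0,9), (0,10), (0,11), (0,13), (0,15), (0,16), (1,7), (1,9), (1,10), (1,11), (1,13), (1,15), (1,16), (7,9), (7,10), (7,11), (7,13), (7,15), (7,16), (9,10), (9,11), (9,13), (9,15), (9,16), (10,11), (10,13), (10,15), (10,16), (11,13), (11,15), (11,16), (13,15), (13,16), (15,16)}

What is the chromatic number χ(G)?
χ(G) = 9

Clique number ω(G) = 9 (lower bound: χ ≥ ω).
The clique on [0, 1, 7, 9, 10, 11, 13, 15, 16] has size 9, forcing χ ≥ 9, and the coloring below uses 9 colors, so χ(G) = 9.
A valid 9-coloring: color 1: [15]; color 2: [16]; color 3: [9]; color 4: [7]; color 5: [10]; color 6: [11]; color 7: [1]; color 8: [0]; color 9: [13].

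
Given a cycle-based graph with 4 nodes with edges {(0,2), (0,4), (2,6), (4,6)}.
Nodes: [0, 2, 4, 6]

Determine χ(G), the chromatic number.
χ(G) = 2

Clique number ω(G) = 2 (lower bound: χ ≥ ω).
The graph is bipartite (no odd cycle), so 2 colors suffice: χ(G) = 2.
A valid 2-coloring: color 1: [2, 4]; color 2: [0, 6].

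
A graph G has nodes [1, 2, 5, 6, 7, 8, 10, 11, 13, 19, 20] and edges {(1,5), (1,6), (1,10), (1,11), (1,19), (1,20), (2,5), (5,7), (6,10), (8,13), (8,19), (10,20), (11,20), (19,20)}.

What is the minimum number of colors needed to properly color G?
Clique number ω(G) = 3 (lower bound: χ ≥ ω).
The clique on [1, 19, 20] has size 3, forcing χ ≥ 3, and the coloring below uses 3 colors, so χ(G) = 3.
A valid 3-coloring: color 1: [1, 2, 7, 8]; color 2: [5, 6, 13, 20]; color 3: [10, 11, 19].

χ(G) = 3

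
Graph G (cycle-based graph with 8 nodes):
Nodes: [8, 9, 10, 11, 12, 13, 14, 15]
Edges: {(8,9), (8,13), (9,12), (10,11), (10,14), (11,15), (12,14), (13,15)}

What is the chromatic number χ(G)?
χ(G) = 2

Clique number ω(G) = 2 (lower bound: χ ≥ ω).
The graph is bipartite (no odd cycle), so 2 colors suffice: χ(G) = 2.
A valid 2-coloring: color 1: [8, 10, 12, 15]; color 2: [9, 11, 13, 14].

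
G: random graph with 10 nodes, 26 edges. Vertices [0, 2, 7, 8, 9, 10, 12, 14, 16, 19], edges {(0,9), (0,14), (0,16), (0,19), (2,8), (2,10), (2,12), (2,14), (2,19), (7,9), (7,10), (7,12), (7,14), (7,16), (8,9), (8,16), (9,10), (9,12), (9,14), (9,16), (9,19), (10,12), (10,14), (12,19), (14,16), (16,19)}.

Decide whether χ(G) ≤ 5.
Yes, G is 5-colorable

A valid 5-coloring: color 1: [2, 9]; color 2: [8, 12, 14]; color 3: [10, 16]; color 4: [7, 19]; color 5: [0].
(χ(G) = 5 ≤ 5.)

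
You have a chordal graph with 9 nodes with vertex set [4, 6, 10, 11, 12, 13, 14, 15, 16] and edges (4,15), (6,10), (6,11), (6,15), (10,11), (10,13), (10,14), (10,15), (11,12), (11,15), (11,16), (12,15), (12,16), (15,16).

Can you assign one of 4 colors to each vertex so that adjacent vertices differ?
Yes, G is 4-colorable

A valid 4-coloring: color 1: [13, 14, 15]; color 2: [4, 11]; color 3: [10, 12]; color 4: [6, 16].
(χ(G) = 4 ≤ 4.)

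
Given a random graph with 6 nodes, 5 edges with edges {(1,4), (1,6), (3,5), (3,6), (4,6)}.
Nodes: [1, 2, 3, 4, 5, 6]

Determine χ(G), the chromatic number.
Clique number ω(G) = 3 (lower bound: χ ≥ ω).
The clique on [1, 4, 6] has size 3, forcing χ ≥ 3, and the coloring below uses 3 colors, so χ(G) = 3.
A valid 3-coloring: color 1: [2, 5, 6]; color 2: [1, 3]; color 3: [4].

χ(G) = 3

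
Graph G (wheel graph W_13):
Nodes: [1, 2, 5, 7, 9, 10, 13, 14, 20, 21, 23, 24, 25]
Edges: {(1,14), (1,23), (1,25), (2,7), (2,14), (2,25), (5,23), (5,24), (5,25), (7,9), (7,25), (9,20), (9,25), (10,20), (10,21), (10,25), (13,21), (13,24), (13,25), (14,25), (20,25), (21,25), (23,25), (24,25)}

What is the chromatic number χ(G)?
Clique number ω(G) = 3 (lower bound: χ ≥ ω).
The clique on [1, 14, 25] has size 3, forcing χ ≥ 3, and the coloring below uses 3 colors, so χ(G) = 3.
A valid 3-coloring: color 1: [25]; color 2: [7, 14, 20, 21, 23, 24]; color 3: [1, 2, 5, 9, 10, 13].

χ(G) = 3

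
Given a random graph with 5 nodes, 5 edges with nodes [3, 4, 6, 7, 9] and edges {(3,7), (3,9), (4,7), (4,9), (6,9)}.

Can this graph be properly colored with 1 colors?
Edge (3,9) forces its endpoints to differ, so 1 color is not enough.

No, G is not 1-colorable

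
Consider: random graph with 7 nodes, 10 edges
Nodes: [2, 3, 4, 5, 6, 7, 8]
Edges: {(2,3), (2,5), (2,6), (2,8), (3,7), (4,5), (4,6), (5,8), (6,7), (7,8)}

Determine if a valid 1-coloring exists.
No, G is not 1-colorable

The clique on vertices [2, 5, 8] has size 3 > 1, so it alone needs 3 colors.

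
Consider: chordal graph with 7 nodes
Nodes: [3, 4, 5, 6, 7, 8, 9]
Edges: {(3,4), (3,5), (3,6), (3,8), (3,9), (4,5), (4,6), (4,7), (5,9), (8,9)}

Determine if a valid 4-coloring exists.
Yes, G is 4-colorable

A valid 4-coloring: color 1: [3, 7]; color 2: [4, 9]; color 3: [5, 6, 8].
(χ(G) = 3 ≤ 4.)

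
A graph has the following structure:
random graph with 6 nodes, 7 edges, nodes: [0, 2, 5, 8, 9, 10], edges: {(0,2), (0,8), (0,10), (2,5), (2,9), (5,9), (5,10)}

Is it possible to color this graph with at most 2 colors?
The clique on vertices [2, 5, 9] has size 3 > 2, so it alone needs 3 colors.

No, G is not 2-colorable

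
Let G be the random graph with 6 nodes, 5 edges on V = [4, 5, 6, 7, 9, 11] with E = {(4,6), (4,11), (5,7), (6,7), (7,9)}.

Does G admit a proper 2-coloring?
A valid 2-coloring: color 1: [4, 7]; color 2: [5, 6, 9, 11].
(χ(G) = 2 ≤ 2.)

Yes, G is 2-colorable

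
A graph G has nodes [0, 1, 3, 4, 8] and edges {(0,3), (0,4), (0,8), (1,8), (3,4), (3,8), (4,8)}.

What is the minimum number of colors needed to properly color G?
χ(G) = 4

Clique number ω(G) = 4 (lower bound: χ ≥ ω).
The clique on [0, 3, 4, 8] has size 4, forcing χ ≥ 4, and the coloring below uses 4 colors, so χ(G) = 4.
A valid 4-coloring: color 1: [8]; color 2: [0, 1]; color 3: [4]; color 4: [3].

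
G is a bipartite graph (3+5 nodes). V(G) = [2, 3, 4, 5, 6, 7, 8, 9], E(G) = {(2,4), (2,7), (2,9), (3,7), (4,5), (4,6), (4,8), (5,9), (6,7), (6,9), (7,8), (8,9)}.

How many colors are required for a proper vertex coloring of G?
Clique number ω(G) = 2 (lower bound: χ ≥ ω).
The graph is bipartite (no odd cycle), so 2 colors suffice: χ(G) = 2.
A valid 2-coloring: color 1: [4, 7, 9]; color 2: [2, 3, 5, 6, 8].

χ(G) = 2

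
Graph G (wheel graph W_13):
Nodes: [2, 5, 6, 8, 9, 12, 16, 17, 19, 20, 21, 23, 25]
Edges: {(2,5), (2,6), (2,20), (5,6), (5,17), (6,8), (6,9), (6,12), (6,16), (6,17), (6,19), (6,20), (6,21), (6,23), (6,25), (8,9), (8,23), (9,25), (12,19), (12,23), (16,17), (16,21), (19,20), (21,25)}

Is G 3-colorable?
Yes, G is 3-colorable

A valid 3-coloring: color 1: [6]; color 2: [2, 9, 17, 19, 21, 23]; color 3: [5, 8, 12, 16, 20, 25].
(χ(G) = 3 ≤ 3.)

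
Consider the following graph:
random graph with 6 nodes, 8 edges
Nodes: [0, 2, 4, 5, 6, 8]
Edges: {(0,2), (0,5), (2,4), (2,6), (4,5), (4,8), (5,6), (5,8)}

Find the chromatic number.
χ(G) = 3

Clique number ω(G) = 3 (lower bound: χ ≥ ω).
The clique on [4, 5, 8] has size 3, forcing χ ≥ 3, and the coloring below uses 3 colors, so χ(G) = 3.
A valid 3-coloring: color 1: [2, 5]; color 2: [0, 4, 6]; color 3: [8].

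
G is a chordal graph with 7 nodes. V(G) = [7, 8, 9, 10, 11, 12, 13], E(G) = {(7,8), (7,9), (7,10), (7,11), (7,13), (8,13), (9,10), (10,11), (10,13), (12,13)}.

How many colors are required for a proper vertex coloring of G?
Clique number ω(G) = 3 (lower bound: χ ≥ ω).
The clique on [7, 8, 13] has size 3, forcing χ ≥ 3, and the coloring below uses 3 colors, so χ(G) = 3.
A valid 3-coloring: color 1: [7, 12]; color 2: [9, 11, 13]; color 3: [8, 10].

χ(G) = 3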